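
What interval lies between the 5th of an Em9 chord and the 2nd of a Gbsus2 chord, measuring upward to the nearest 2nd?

The 5th of Em9 is B; the 2nd of Gbsus2 is Ab.
B up to Ab is 9 semitones, a whole step narrower than a major seventh, so the interval is diminished.

diminished 7th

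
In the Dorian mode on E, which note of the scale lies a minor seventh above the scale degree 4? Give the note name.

G

The scale is E F♯ G A B C♯ D.
The scale degree 4 is A; a minor seventh above that is G — scale degree 3.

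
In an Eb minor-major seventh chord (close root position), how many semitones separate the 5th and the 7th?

Spelling the chord: Eb–Gb–Bb–D.
Bb to D is a major third: 4 semitones.

4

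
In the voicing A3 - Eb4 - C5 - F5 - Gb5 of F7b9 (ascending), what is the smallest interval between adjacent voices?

Adjacent intervals: A3→Eb4 = diminished fifth; Eb4→C5 = major sixth; C5→F5 = perfect fourth; F5→Gb5 = minor second.
The smallest is F5 to Gb5, a minor second (1 semitone).

minor second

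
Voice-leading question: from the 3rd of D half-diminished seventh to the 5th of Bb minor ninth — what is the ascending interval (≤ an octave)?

D half-diminished seventh has F as its 3rd, and Bb minor ninth has F as its 5th.
From F to F is 0 semitones, exactly the perfect unison.

perfect unison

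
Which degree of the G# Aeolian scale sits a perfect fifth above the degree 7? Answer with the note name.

C#

The scale is G# A# B C# D# E F#.
The degree 7 is F#; a perfect fifth above that is C# — scale degree 4.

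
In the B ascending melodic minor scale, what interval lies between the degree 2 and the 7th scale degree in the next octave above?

major thirteenth

Spelling the B ascending melodic minor scale: B C# D E F# G# A#.
The degree 2 is C# and the degree 7 (up an octave) is A#.
Counting 13 letters and 21 half steps from C# gives a major thirteenth.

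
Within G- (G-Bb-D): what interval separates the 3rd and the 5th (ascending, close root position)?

So we need the interval from Bb up to D.
Counting 3 letters and 4 half steps from Bb gives a major third.

major 3rd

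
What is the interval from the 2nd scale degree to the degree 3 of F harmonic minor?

minor 2nd

Spelling F harmonic minor: F G Ab Bb C Db E.
2nd scale degree = G; degree 3 = Ab.
From G to Ab: 1 semitone over a second = minor.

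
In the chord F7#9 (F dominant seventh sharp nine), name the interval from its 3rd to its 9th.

major seventh

F7#9 is spelled F–A–C–E♭–G♯.
The 3rd is A and the 9th is G♯.
Counting 7 letters and 11 half steps from A gives a major seventh.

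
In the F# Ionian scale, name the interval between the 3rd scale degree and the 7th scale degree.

F# major: F# G# A# B C# D# E#.
The 3rd scale degree is A# and the 7th scale degree is E#.
Counting 5 letters and 7 half steps from A# gives a perfect fifth.

perfect fifth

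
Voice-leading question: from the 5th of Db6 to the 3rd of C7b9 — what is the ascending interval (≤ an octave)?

The 5th of Db6 is Ab; the 3rd of C7b9 is E.
Ab up to E is 8 semitones, a half step wider than a perfect fifth, so the interval is augmented.

augmented fifth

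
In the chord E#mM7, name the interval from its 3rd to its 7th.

augmented fifth

E#m(maj7) (E# minor-major seventh): E# G# B# D##.
That puts G# below D##.
G# up to D## is 8 semitones, a half step wider than a perfect fifth, so the interval is augmented.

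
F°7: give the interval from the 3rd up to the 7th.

Spelling the chord: F-A♭-C♭-E𝄫.
3rd = A♭; 7th = E𝄫.
5 letter names make it a fifth; at 6 semitones (a half step narrower than perfect) the quality is diminished.

diminished 5th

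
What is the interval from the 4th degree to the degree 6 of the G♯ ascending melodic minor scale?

Spelling the G♯ ascending melodic minor scale: G♯ A♯ B C♯ D♯ E♯ F𝄪.
The 4th degree is C♯ and the 6th degree is E♯.
From C♯ to E♯ is 4 semitones, exactly the major third.

major 3rd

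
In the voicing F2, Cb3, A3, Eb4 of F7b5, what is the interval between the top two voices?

diminished fifth

Those voices are A3 and Eb4.
From A to Eb: 6 semitones over a fifth = diminished.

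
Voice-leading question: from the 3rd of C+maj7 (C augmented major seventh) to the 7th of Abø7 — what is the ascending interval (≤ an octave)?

C+maj7 (C augmented major seventh) has E as its 3rd, and Abø7 has Gb as its 7th.
E up to Gb is 2 semitones, a whole step narrower than a major third, so the interval is diminished.

diminished third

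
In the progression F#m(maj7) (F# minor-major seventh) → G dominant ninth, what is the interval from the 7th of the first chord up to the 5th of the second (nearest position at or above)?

d7

The 7th of F#m(maj7) (F# minor-major seventh) is E#; the 5th of G dominant ninth is D.
E# up to D is 9 semitones, a whole step narrower than a major seventh, so the interval is diminished.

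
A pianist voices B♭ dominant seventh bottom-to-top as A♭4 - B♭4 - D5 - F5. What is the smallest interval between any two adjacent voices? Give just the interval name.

Adjacent intervals: A♭4→B♭4 = major second; B♭4→D5 = major third; D5→F5 = minor third.
The smallest is A♭4 to B♭4, a major second (2 semitones).

major second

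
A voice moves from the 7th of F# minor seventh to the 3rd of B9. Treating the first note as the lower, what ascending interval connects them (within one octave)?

major seventh

The 7th of F# minor seventh is E; the 3rd of B9 is D#.
Counting 7 letters and 11 half steps from E gives a major seventh.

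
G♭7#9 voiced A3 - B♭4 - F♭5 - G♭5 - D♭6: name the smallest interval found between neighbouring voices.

major second

Adjacent intervals: A3→B♭4 = minor ninth; B♭4→F♭5 = diminished fifth; F♭5→G♭5 = major second; G♭5→D♭6 = perfect fifth.
The smallest is F♭5 to G♭5, a major second (2 semitones).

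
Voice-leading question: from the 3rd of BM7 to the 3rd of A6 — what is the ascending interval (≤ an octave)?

BM7 has D# as its 3rd, and A6 has C# as its 3rd.
From D# to C#: 10 semitones over a seventh = minor.

minor seventh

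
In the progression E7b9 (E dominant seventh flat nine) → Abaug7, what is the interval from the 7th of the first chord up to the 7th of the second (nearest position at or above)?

diminished fourth

The 7th of E7b9 (E dominant seventh flat nine) is D; the 7th of Abaug7 is Gb.
4 letter names make it a fourth; at 4 semitones (a half step narrower than perfect) the quality is diminished.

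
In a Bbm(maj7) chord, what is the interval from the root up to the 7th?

The chord tones of BbmM7 are Bb-Db-F-A.
So we need the interval from Bb up to A.
Counting 7 letters and 11 half steps from Bb gives a major seventh.

major seventh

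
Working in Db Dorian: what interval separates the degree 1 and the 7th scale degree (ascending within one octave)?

minor seventh

Spelling Db Dorian: Db Eb Fb Gb Ab Bb Cb.
So we need the interval from Db up to Cb.
From Db to Cb: 10 semitones over a seventh = minor.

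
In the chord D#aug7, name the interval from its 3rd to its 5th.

Spelling the chord: D#, F##, A##, C#.
3rd = F##; 5th = A##.
F## up to A## spans 3 letter names and 4 semitones — a major third.

major 3rd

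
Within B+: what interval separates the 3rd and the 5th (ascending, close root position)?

major third

Spelling the chord: B–D#–F##.
3rd = D#; 5th = F##.
D# up to F## spans 3 letter names and 4 semitones — a major third.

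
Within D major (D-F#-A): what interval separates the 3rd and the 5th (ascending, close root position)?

So we need the interval from F# up to A.
F# up to A is 3 semitones, a half step narrower than a major third, so the interval is minor.

minor third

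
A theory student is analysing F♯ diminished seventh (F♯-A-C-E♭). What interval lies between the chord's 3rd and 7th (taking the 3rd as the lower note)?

The 3rd is A and the 7th is E♭.
A up to E♭ is 6 semitones, a half step narrower than a perfect fifth, so the interval is diminished.

diminished fifth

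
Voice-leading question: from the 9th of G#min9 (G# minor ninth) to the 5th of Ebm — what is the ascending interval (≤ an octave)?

G#min9 (G# minor ninth) has A# as its 9th, and Ebm has Bb as its 5th.
From A# to Bb: 0 semitones over a second = diminished.

diminished second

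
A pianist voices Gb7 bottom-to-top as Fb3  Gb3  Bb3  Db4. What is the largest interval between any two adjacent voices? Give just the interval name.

Adjacent intervals: Fb3→Gb3 = major second; Gb3→Bb3 = major third; Bb3→Db4 = minor third.
The largest is Gb3 to Bb3, a major third (4 semitones).

major third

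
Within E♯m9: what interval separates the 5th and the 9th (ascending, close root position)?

perfect 5th

E♯ minor ninth is spelled E♯ G♯ B♯ D♯ F𝄪.
That puts B♯ below F𝄪.
From B♯ to F𝄪 is 7 semitones, exactly the perfect fifth.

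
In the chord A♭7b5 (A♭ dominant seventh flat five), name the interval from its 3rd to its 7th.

A♭7b5: A♭–C–E𝄫–G♭.
So we need the interval from C up to G♭.
From C to G♭: 6 semitones over a fifth = diminished.

diminished 5th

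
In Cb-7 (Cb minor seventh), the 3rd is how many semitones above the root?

Cbm7 is spelled Cb–Ebb–Gb–Bbb.
Cb to Ebb is a minor third: 3 semitones.

3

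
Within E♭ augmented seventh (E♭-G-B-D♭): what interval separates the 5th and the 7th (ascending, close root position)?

diminished third

5th = B; 7th = D♭.
From B to D♭: 2 semitones over a third = diminished.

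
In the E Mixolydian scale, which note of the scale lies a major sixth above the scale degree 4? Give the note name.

F#

The scale is E F# G# A B C# D.
The scale degree 4 is A; a major sixth above that is F# — scale degree 2.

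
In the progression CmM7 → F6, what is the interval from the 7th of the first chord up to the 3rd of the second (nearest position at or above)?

The 7th of CmM7 is B; the 3rd of F6 is A.
7 letter names make it a seventh; at 10 semitones (a half step narrower than major) the quality is minor.

minor seventh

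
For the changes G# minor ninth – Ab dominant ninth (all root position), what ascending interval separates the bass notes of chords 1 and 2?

diminished second

The roots are G# and Ab.
G# up to Ab is 0 semitones, a whole step narrower than a major second, so the interval is diminished.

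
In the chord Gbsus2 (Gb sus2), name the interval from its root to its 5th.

perfect 5th

The chord tones of Gb sus2 are Gb Ab Db.
The root is Gb and the 5th is Db.
Gb up to Db spans 5 letter names and 7 semitones — a perfect fifth.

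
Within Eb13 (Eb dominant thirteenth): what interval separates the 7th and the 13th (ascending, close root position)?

M7

Eb13 (Eb dominant thirteenth): Eb G Bb Db F C.
The 7th is Db and the 13th is C.
From Db to C is 11 semitones, exactly the major seventh.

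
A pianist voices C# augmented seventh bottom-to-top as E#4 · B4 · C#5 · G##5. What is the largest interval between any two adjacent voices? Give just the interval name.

augmented fifth

Adjacent intervals: E#4→B4 = diminished fifth; B4→C#5 = major second; C#5→G##5 = augmented fifth.
The largest is C#5 to G##5, an augmented fifth (8 semitones).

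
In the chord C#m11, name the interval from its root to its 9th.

C#m11: C#–E–G#–B–D#–F#.
The root is C# and the 9th is D#.
From C# to D# is 14 semitones, exactly the major ninth.

major ninth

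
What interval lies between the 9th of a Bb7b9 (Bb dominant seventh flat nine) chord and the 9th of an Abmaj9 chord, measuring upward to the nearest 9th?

major 7th

Bb7b9 (Bb dominant seventh flat nine) has Cb as its 9th, and Abmaj9 has Bb as its 9th.
Cb up to Bb spans 7 letter names and 11 semitones — a major seventh.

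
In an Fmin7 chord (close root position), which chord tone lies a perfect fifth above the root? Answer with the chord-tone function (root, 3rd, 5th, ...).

Fmin7: F–Ab–C–Eb.
The root is F. A perfect fifth above F is C.
C is the chord's 5th.

5th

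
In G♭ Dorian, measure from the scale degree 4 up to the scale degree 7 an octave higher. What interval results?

The scale runs G♭ A♭ B𝄫 C♭ D♭ E♭ F♭.
That puts C♭ below F♭.
Counting 11 letters and 17 half steps from C♭ gives a perfect eleventh.

P11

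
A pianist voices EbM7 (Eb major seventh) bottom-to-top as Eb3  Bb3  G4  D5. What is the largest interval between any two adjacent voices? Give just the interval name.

M6

Adjacent intervals: Eb3→Bb3 = perfect fifth; Bb3→G4 = major sixth; G4→D5 = perfect fifth.
The largest is Bb3 to G4, a major sixth (9 semitones).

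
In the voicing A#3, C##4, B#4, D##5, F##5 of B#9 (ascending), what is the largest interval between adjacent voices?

Adjacent intervals: A#3→C##4 = major third; C##4→B#4 = minor seventh; B#4→D##5 = major third; D##5→F##5 = minor third.
The largest is C##4 to B#4, a minor seventh (10 semitones).

m7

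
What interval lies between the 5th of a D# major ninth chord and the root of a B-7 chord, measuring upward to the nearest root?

minor second

D# major ninth has A# as its 5th, and B-7 has B as its root.
2 letter names make it a second; at 1 semitone (a half step narrower than major) the quality is minor.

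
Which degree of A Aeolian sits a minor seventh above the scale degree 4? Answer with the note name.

The scale is A B C D E F G.
The scale degree 4 is D; a minor seventh above that is C — scale degree 3.

C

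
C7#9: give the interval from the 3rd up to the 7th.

The chord tones of C7#9 are C, E, G, B♭, D♯.
So we need the interval from E up to B♭.
5 letter names make it a fifth; at 6 semitones (a half step narrower than perfect) the quality is diminished.

diminished fifth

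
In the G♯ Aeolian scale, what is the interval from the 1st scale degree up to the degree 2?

The scale runs G♯ A♯ B C♯ D♯ E F♯.
The 1st scale degree is G♯ and the scale degree 2 is A♯.
From G♯ to A♯ is 2 semitones, exactly the major second.

major second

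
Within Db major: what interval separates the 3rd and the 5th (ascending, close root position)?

minor 3rd

Db major: Db, F, Ab.
The 3rd is F and the 5th is Ab.
From F to Ab: 3 semitones over a third = minor.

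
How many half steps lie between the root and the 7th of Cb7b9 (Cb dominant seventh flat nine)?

10

Cb7b9: Cb Eb Gb Bbb Dbb.
Cb to Bbb is a minor seventh: 10 semitones.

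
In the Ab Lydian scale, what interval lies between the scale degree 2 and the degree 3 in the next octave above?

major ninth

The scale runs Ab Bb C D Eb F G.
So we need the interval from Bb up to C.
From Bb to C is 14 semitones, exactly the major ninth.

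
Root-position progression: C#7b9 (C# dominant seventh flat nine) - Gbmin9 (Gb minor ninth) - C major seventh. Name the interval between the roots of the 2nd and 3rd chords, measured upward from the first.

augmented 4th

The roots are Gb and C.
4 letter names make it a fourth; at 6 semitones (a half step wider than perfect) the quality is augmented.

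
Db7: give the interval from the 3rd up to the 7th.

d5

Spelling the chord: Db F Ab Cb.
That puts F below Cb.
F up to Cb is 6 semitones, a half step narrower than a perfect fifth, so the interval is diminished.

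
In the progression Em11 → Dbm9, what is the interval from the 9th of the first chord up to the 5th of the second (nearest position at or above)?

The 9th of Em11 is F#; the 5th of Dbm9 is Ab.
3 letter names make it a third; at 2 semitones (a whole step narrower than major) the quality is diminished.

diminished third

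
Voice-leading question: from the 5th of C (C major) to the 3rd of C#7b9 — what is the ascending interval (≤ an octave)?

The 5th of C (C major) is G; the 3rd of C#7b9 is E#.
G up to E# is 10 semitones, a half step wider than a major sixth, so the interval is augmented.

augmented sixth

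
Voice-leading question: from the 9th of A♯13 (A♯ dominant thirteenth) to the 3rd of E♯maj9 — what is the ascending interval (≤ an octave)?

major sixth

A♯13 (A♯ dominant thirteenth) has B♯ as its 9th, and E♯maj9 has G𝄪 as its 3rd.
B♯ up to G𝄪 spans 6 letter names and 9 semitones — a major sixth.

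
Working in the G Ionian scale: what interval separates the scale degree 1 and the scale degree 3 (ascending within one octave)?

M3

Spelling the G Ionian scale: G A B C D E F#.
Scale degree 1 = G; scale degree 3 = B.
Counting 3 letters and 4 half steps from G gives a major third.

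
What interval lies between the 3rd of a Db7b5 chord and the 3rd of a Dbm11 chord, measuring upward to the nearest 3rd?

The 3rd of Db7b5 is F; the 3rd of Dbm11 is Fb.
8 letter names make it an octave; at 11 semitones (a half step narrower than perfect) the quality is diminished.

diminished octave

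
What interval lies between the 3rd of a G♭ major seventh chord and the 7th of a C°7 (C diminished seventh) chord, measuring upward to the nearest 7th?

The 3rd of G♭ major seventh is B♭; the 7th of C°7 (C diminished seventh) is B𝄫.
B♭ up to B𝄫 is 11 semitones, a half step narrower than a perfect octave, so the interval is diminished.

diminished octave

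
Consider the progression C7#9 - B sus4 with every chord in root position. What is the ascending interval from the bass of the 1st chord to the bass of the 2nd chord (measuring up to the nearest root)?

M7

The roots are C and B.
From C to B is 11 semitones, exactly the major seventh.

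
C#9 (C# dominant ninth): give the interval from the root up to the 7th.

Spelling the chord: C#, E#, G#, B, D#.
The root is C# and the 7th is B.
From C# to B: 10 semitones over a seventh = minor.

minor seventh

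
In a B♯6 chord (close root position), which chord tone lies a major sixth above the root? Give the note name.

G##

B♯ major sixth is spelled B♯–D𝄪–F𝄪–G𝄪.
The root is B♯. A major sixth above B♯ is G𝄪.
G𝄪 is the chord's 6th.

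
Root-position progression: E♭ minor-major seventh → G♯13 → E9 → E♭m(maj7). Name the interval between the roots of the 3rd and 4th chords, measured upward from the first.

diminished 8th

The roots are E and E♭.
E up to E♭ is 11 semitones, a half step narrower than a perfect octave, so the interval is diminished.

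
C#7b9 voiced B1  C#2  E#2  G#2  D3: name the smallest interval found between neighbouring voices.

Adjacent intervals: B1→C#2 = major second; C#2→E#2 = major third; E#2→G#2 = minor third; G#2→D3 = diminished fifth.
The smallest is B1 to C#2, a major second (2 semitones).

major second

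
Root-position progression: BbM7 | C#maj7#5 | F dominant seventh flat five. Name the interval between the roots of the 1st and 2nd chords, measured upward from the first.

A2

The roots are Bb and C#.
2 letter names make it a second; at 3 semitones (a half step wider than major) the quality is augmented.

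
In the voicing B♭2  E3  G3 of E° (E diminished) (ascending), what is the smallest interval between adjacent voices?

minor third

Adjacent intervals: B♭2→E3 = augmented fourth; E3→G3 = minor third.
The smallest is E3 to G3, a minor third (3 semitones).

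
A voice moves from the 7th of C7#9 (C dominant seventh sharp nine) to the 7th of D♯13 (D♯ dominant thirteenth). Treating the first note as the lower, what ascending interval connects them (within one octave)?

C7#9 (C dominant seventh sharp nine) has B♭ as its 7th, and D♯13 (D♯ dominant thirteenth) has C♯ as its 7th.
2 letter names make it a second; at 3 semitones (a half step wider than major) the quality is augmented.

augmented second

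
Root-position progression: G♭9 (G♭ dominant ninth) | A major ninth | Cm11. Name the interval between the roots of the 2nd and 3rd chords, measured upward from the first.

The roots are A and C.
A up to C is 3 semitones, a half step narrower than a major third, so the interval is minor.

minor third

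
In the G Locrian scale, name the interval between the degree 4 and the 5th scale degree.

minor second

Spelling the G Locrian scale: G Ab Bb C Db Eb F.
The degree 4 is C and the scale degree 5 is Db.
From C to Db: 1 semitone over a second = minor.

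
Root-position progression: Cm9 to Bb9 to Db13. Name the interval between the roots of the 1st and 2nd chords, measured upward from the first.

The roots are C and Bb.
From C to Bb: 10 semitones over a seventh = minor.

minor seventh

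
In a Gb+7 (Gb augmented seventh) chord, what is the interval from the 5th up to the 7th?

The chord tones of Gb augmented seventh are Gb Bb D Fb.
5th = D; 7th = Fb.
3 letter names make it a third; at 2 semitones (a whole step narrower than major) the quality is diminished.

d3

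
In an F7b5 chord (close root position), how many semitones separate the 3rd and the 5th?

2

Spelling the chord: F A Cb Eb.
A to Cb is a diminished third: 2 semitones.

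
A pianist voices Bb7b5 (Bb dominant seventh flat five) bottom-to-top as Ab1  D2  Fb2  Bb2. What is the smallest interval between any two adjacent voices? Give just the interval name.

Adjacent intervals: Ab1→D2 = augmented fourth; D2→Fb2 = diminished third; Fb2→Bb2 = augmented fourth.
The smallest is D2 to Fb2, a diminished third (2 semitones).

diminished third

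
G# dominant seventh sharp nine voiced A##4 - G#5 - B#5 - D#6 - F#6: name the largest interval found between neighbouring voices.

diminished seventh

Adjacent intervals: A##4→G#5 = diminished seventh; G#5→B#5 = major third; B#5→D#6 = minor third; D#6→F#6 = minor third.
The largest is A##4 to G#5, a diminished seventh (9 semitones).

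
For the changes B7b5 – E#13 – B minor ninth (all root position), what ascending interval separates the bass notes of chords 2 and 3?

d5

The roots are E# and B.
E# up to B is 6 semitones, a half step narrower than a perfect fifth, so the interval is diminished.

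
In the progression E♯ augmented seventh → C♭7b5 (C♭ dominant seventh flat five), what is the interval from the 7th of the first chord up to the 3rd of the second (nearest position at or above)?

E♯ augmented seventh has D♯ as its 7th, and C♭7b5 (C♭ dominant seventh flat five) has E♭ as its 3rd.
2 letter names make it a second; at 0 semitones (a whole step narrower than major) the quality is diminished.

d2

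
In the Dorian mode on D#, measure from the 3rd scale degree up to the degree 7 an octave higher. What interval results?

perfect 12th

D# dorian: D# E# F# G# A# B# C#.
So we need the interval from F# up to C#.
From F# to C# is 19 semitones, exactly the perfect twelfth.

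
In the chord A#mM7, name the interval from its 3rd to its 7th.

augmented 5th

Spelling the chord: A#–C#–E#–G##.
That puts C# below G##.
5 letter names make it a fifth; at 8 semitones (a half step wider than perfect) the quality is augmented.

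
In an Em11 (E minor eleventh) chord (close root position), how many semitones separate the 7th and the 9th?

Em11 (E minor eleventh) is spelled E, G, B, D, F#, A.
D to F# is a major third: 4 semitones.

4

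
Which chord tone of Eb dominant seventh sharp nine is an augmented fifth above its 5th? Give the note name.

F#

Eb7#9: Eb–G–Bb–Db–F#.
The 5th is Bb. An augmented fifth above Bb is F#.
F# is the chord's 9th.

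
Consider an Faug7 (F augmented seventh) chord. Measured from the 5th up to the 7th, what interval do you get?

diminished third

F augmented seventh is spelled F A C♯ E♭.
So we need the interval from C♯ up to E♭.
3 letter names make it a third; at 2 semitones (a whole step narrower than major) the quality is diminished.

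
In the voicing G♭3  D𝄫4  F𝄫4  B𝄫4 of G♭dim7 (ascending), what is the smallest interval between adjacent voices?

Adjacent intervals: G♭3→D𝄫4 = diminished fifth; D𝄫4→F𝄫4 = minor third; F𝄫4→B𝄫4 = augmented fourth.
The smallest is D𝄫4 to F𝄫4, a minor third (3 semitones).

minor 3rd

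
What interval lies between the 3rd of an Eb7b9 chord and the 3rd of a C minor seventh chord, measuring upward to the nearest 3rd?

Eb7b9 has G as its 3rd, and C minor seventh has Eb as its 3rd.
G up to Eb is 8 semitones, a half step narrower than a major sixth, so the interval is minor.

minor sixth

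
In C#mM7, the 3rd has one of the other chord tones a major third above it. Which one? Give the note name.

C#mM7 is spelled C#–E–G#–B#.
The 3rd is E. A major third above E is G#.
G# is the chord's 5th.

G#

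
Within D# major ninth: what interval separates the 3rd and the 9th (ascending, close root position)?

D#maj9: D#-F##-A#-C##-E#.
So we need the interval from F## up to E#.
F## up to E# is 10 semitones, a half step narrower than a major seventh, so the interval is minor.

minor seventh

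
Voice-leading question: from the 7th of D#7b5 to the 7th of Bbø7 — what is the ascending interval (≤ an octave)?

The 7th of D#7b5 is C#; the 7th of Bbø7 is Ab.
6 letter names make it a sixth; at 7 semitones (a whole step narrower than major) the quality is diminished.

diminished 6th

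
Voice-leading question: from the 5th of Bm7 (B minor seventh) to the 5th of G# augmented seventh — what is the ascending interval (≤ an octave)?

A6

Bm7 (B minor seventh) has F# as its 5th, and G# augmented seventh has D## as its 5th.
From F# to D##: 10 semitones over a sixth = augmented.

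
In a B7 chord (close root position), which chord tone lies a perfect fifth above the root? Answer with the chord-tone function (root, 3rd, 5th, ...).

B7 (B dominant seventh) is spelled B, D♯, F♯, A.
The root is B. A perfect fifth above B is F♯.
F♯ is the chord's 5th.

5th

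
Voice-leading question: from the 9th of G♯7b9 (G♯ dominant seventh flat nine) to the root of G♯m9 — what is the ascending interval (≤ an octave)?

major 7th

The 9th of G♯7b9 (G♯ dominant seventh flat nine) is A; the root of G♯m9 is G♯.
Counting 7 letters and 11 half steps from A gives a major seventh.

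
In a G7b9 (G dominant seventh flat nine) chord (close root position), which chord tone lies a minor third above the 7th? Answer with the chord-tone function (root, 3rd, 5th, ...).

The chord tones of G dominant seventh flat nine are G–B–D–F–Ab.
The 7th is F. A minor third above F is Ab.
Ab is the chord's 9th.

9th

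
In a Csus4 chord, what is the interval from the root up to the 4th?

perfect 4th

Csus4: C F G.
Root = C; 4th = F.
C up to F spans 4 letter names and 5 semitones — a perfect fourth.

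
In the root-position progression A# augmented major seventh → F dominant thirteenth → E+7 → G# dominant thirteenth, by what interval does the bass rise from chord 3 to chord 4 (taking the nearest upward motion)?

M3

The roots are E and G#.
From E to G# is 4 semitones, exactly the major third.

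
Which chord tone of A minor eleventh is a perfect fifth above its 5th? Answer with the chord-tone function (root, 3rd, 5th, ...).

Am11 (A minor eleventh): A-C-E-G-B-D.
The 5th is E. A perfect fifth above E is B.
B is the chord's 9th.

9th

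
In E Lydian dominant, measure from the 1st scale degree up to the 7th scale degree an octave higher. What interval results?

E lydian dominant: E F# G# A# B C# D.
The 1st scale degree is E and the 7th degree (up an octave) is D.
14 letter names make it a fourteenth; at 22 semitones (a half step narrower than major) the quality is minor.

minor fourteenth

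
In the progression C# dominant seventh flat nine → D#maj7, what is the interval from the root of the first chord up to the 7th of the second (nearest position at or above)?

augmented 1st

The root of C# dominant seventh flat nine is C#; the 7th of D#maj7 is C##.
C# up to C## is 1 semitone, a half step wider than a perfect unison, so the interval is augmented.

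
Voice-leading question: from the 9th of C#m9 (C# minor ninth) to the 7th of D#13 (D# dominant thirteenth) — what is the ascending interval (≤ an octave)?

The 9th of C#m9 (C# minor ninth) is D#; the 7th of D#13 (D# dominant thirteenth) is C#.
D# up to C# is 10 semitones, a half step narrower than a major seventh, so the interval is minor.

minor seventh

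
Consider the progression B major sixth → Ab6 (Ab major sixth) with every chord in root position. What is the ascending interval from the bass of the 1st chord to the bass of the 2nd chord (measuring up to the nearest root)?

The roots are B and Ab.
7 letter names make it a seventh; at 9 semitones (a whole step narrower than major) the quality is diminished.

diminished seventh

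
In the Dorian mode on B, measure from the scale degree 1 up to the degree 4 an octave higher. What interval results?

B dorian: B C# D E F# G# A.
Scale degree 1 = B; 4th degree (up an octave) = E.
From B to E is 17 semitones, exactly the perfect eleventh.

P11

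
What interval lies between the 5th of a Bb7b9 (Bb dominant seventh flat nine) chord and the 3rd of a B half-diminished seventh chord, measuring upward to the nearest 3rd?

Bb7b9 (Bb dominant seventh flat nine) has F as its 5th, and B half-diminished seventh has D as its 3rd.
From F to D is 9 semitones, exactly the major sixth.

M6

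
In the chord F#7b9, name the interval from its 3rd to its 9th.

diminished 7th

F#7b9 (F# dominant seventh flat nine) is spelled F#–A#–C#–E–G.
The 3rd is A# and the 9th is G.
7 letter names make it a seventh; at 9 semitones (a whole step narrower than major) the quality is diminished.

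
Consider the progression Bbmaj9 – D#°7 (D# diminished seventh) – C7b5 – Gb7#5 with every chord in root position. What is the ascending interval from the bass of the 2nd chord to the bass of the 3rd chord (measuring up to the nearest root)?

d7

The roots are D# and C.
D# up to C is 9 semitones, a whole step narrower than a major seventh, so the interval is diminished.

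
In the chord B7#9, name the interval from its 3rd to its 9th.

B7#9 is spelled B D# F# A C##.
The 3rd is D# and the 9th is C##.
From D# to C## is 11 semitones, exactly the major seventh.

major seventh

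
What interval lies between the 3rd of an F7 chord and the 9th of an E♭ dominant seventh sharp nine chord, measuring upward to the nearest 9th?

F7 has A as its 3rd, and E♭ dominant seventh sharp nine has F♯ as its 9th.
A up to F♯ spans 6 letter names and 9 semitones — a major sixth.

major sixth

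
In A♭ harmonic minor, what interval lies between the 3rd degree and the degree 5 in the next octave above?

major tenth

The scale runs A♭ B♭ C♭ D♭ E♭ F♭ G.
The 3rd degree is C♭ and the scale degree 5 (up an octave) is E♭.
C♭ up to E♭ spans 10 letter names and 16 semitones — a major tenth.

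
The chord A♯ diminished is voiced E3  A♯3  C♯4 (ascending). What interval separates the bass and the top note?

major sixth

The outer voices are E3 and C♯4.
From E to C♯ is 9 semitones, exactly the major sixth.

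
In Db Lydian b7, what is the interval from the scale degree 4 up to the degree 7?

diminished fourth

Db lydian dominant: Db Eb F G Ab Bb Cb.
That puts G below Cb.
G up to Cb is 4 semitones, a half step narrower than a perfect fourth, so the interval is diminished.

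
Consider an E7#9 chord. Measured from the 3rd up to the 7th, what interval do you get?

diminished 5th

E7#9 is spelled E-G#-B-D-F##.
That puts G# below D.
From G# to D: 6 semitones over a fifth = diminished.
That tritone between 3rd and 7th is what gives the dominant seventh its pull toward resolution.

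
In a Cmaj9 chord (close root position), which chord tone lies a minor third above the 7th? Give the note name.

C major ninth is spelled C E G B D.
The 7th is B. A minor third above B is D.
D is the chord's 9th.

D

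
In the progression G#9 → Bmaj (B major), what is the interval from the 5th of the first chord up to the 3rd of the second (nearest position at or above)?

The 5th of G#9 is D#; the 3rd of Bmaj (B major) is D#.
D# up to D# spans 1 letter names and 0 semitones — a perfect unison.

P1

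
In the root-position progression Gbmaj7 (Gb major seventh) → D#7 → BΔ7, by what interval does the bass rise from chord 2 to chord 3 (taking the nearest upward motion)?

m6

The roots are D# and B.
D# up to B is 8 semitones, a half step narrower than a major sixth, so the interval is minor.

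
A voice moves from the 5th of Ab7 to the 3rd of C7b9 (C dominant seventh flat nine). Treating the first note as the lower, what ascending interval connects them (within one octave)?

augmented 1st

The 5th of Ab7 is Eb; the 3rd of C7b9 (C dominant seventh flat nine) is E.
Eb up to E is 1 semitone, a half step wider than a perfect unison, so the interval is augmented.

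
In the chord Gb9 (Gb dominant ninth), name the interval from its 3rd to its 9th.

Spelling the chord: Gb, Bb, Db, Fb, Ab.
The 3rd is Bb and the 9th is Ab.
From Bb to Ab: 10 semitones over a seventh = minor.

minor seventh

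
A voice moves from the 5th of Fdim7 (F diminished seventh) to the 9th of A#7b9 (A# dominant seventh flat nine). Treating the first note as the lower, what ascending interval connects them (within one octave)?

A7

The 5th of Fdim7 (F diminished seventh) is Cb; the 9th of A#7b9 (A# dominant seventh flat nine) is B.
From Cb to B: 12 semitones over a seventh = augmented.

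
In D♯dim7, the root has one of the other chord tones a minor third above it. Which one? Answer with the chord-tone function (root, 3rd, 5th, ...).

3rd

D♯ diminished seventh is spelled D♯, F♯, A, C.
The root is D♯. A minor third above D♯ is F♯.
F♯ is the chord's 3rd.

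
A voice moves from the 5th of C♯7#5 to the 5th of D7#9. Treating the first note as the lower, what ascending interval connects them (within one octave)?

C♯7#5 has G𝄪 as its 5th, and D7#9 has A as its 5th.
2 letter names make it a second; at 0 semitones (a whole step narrower than major) the quality is diminished.

diminished second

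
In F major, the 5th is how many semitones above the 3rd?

Spelling the chord: F-A-C.
A to C is a minor third: 3 semitones.

3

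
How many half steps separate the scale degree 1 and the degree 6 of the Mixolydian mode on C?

The scale is C D E F G A Bb.
C up to A is a major sixth — 9 semitones.

9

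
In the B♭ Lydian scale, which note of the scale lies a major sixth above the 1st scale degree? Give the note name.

G

The scale is B♭ C D E F G A.
The 1st scale degree is B♭; a major sixth above that is G — scale degree 6.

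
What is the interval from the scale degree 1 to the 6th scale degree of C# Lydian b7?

major sixth

C# lydian dominant: C# D# E# F## G# A# B.
Scale degree 1 = C#; 6th scale degree = A#.
From C# to A# is 9 semitones, exactly the major sixth.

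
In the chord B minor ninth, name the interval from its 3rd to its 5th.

Bm9 is spelled B, D, F#, A, C#.
So we need the interval from D up to F#.
D up to F# spans 3 letter names and 4 semitones — a major third.

major third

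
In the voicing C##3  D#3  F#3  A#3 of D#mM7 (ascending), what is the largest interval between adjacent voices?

Adjacent intervals: C##3→D#3 = minor second; D#3→F#3 = minor third; F#3→A#3 = major third.
The largest is F#3 to A#3, a major third (4 semitones).

major third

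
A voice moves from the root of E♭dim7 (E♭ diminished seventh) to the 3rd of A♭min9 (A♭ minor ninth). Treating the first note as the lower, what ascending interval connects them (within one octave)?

E♭dim7 (E♭ diminished seventh) has E♭ as its root, and A♭min9 (A♭ minor ninth) has C♭ as its 3rd.
6 letter names make it a sixth; at 8 semitones (a half step narrower than major) the quality is minor.

m6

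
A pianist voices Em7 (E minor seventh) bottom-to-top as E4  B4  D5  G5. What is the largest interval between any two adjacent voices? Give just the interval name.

Adjacent intervals: E4→B4 = perfect fifth; B4→D5 = minor third; D5→G5 = perfect fourth.
The largest is E4 to B4, a perfect fifth (7 semitones).

perfect 5th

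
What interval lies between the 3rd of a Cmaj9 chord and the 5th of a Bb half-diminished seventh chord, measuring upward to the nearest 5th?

Cmaj9 has E as its 3rd, and Bb half-diminished seventh has Fb as its 5th.
From E to Fb: 0 semitones over a second = diminished.

d2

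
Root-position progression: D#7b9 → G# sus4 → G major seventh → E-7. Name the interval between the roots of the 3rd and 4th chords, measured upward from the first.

major sixth

The roots are G and E.
G up to E spans 6 letter names and 9 semitones — a major sixth.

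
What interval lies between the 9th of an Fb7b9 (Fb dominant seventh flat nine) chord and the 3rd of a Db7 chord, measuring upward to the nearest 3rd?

augmented 7th

The 9th of Fb7b9 (Fb dominant seventh flat nine) is Gbb; the 3rd of Db7 is F.
Gbb up to F is 12 semitones, a half step wider than a major seventh, so the interval is augmented.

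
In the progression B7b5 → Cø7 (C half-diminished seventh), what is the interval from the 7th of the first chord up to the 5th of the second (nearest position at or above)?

B7b5 has A as its 7th, and Cø7 (C half-diminished seventh) has Gb as its 5th.
A up to Gb is 9 semitones, a whole step narrower than a major seventh, so the interval is diminished.

d7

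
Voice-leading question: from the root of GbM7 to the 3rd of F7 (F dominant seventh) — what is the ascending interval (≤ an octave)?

augmented second

GbM7 has Gb as its root, and F7 (F dominant seventh) has A as its 3rd.
Gb up to A is 3 semitones, a half step wider than a major second, so the interval is augmented.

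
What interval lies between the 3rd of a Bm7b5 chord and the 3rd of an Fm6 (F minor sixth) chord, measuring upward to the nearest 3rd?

diminished fifth

The 3rd of Bm7b5 is D; the 3rd of Fm6 (F minor sixth) is A♭.
D up to A♭ is 6 semitones, a half step narrower than a perfect fifth, so the interval is diminished.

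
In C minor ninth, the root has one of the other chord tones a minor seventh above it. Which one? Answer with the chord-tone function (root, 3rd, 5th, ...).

7th

Cmin9 (C minor ninth) is spelled C E♭ G B♭ D.
The root is C. A minor seventh above C is B♭.
B♭ is the chord's 7th.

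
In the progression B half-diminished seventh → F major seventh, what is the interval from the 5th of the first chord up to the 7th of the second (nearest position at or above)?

major seventh

B half-diminished seventh has F as its 5th, and F major seventh has E as its 7th.
Counting 7 letters and 11 half steps from F gives a major seventh.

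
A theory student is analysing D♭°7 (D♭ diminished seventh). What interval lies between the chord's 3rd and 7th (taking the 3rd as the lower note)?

diminished 5th

D♭dim7 is spelled D♭ F♭ A𝄫 C𝄫.
3rd = F♭; 7th = C𝄫.
From F♭ to C𝄫: 6 semitones over a fifth = diminished.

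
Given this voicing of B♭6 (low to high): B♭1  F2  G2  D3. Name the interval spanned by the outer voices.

The outer voices are B♭1 and D3.
From B♭ to D is 16 semitones, exactly the major tenth.

major tenth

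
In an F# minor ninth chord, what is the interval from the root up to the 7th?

Spelling the chord: F#-A-C#-E-G#.
The root is F# and the 7th is E.
From F# to E: 10 semitones over a seventh = minor.

minor seventh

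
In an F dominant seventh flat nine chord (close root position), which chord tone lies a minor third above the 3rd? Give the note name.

C

F7b9: F-A-C-Eb-Gb.
The 3rd is A. A minor third above A is C.
C is the chord's 5th.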